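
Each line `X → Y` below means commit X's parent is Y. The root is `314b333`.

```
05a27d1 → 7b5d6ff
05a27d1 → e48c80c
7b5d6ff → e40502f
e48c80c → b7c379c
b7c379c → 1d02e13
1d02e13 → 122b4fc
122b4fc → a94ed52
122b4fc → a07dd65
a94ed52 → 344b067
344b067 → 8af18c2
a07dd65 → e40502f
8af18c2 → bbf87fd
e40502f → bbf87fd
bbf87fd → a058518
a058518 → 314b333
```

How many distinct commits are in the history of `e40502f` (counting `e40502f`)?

4

Walking parent pointers from e40502f: reachable set = {314b333, a058518, bbf87fd, e40502f}.
That is 4 commits.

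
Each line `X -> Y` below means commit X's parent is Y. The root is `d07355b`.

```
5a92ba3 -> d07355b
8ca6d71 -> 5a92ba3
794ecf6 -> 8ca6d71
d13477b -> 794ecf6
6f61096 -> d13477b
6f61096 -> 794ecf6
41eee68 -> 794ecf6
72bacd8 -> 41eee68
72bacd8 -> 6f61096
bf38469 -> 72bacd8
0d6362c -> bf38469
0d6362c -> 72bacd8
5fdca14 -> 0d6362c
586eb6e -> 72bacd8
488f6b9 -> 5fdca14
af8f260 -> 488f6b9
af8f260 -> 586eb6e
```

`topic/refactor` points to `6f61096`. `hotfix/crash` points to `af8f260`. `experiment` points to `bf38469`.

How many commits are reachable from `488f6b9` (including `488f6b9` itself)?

12

Walking parent pointers from 488f6b9: reachable set = {0d6362c, 41eee68, 488f6b9, 5a92ba3, 5fdca14, 6f61096, 72bacd8, 794ecf6, 8ca6d71, bf38469, d07355b, d13477b}.
That is 12 commits.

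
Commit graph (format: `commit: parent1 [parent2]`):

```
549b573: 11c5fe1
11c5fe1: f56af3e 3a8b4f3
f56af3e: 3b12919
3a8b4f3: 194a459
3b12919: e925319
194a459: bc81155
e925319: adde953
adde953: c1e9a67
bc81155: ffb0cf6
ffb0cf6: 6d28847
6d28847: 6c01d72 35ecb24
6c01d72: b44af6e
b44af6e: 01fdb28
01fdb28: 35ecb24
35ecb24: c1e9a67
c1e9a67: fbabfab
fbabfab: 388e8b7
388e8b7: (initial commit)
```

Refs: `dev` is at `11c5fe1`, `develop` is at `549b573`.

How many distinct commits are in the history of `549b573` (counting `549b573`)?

Walking parent pointers from 549b573: reachable set = {01fdb28, 11c5fe1, 194a459, 35ecb24, 388e8b7, 3a8b4f3, 3b12919, 549b573, 6c01d72, 6d28847, adde953, b44af6e, bc81155, c1e9a67, e925319, f56af3e, fbabfab, ffb0cf6}.
That is 18 commits.

18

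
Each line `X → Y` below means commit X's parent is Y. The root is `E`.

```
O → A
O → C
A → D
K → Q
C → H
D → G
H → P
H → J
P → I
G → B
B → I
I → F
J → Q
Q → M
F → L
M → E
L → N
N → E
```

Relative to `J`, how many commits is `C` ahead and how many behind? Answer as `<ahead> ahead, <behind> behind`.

Reachable from C: {C, E, F, H, I, J, L, M, N, P, Q}.
Reachable from J: {E, J, M, Q}.
Only in C's history (ahead): {C, F, H, I, L, N, P} — 7.
Only in J's history (behind): {} — 0.

7 ahead, 0 behind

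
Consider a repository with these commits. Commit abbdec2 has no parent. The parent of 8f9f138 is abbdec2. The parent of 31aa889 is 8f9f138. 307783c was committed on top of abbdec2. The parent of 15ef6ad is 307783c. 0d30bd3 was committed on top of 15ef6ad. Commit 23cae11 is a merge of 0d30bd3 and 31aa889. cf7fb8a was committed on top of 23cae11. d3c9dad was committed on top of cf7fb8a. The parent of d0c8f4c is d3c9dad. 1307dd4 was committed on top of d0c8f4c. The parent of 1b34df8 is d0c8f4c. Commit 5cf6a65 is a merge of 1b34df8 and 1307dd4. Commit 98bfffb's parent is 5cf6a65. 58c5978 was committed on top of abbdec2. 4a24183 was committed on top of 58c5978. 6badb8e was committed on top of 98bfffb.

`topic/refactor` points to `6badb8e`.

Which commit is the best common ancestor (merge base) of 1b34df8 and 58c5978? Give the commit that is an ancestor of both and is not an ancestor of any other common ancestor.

abbdec2

Ancestors of 1b34df8: {0d30bd3, 15ef6ad, 1b34df8, 23cae11, 307783c, 31aa889, 8f9f138, abbdec2, cf7fb8a, d0c8f4c, d3c9dad}.
Ancestors of 58c5978: {58c5978, abbdec2}.
Common ancestors: {abbdec2}.
The only common ancestor is abbdec2, so it is the merge base.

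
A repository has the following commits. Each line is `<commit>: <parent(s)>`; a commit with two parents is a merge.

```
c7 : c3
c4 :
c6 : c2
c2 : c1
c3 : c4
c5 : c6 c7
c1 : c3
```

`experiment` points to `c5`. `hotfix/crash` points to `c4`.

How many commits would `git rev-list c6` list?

Walking parent pointers from c6: reachable set = {c1, c2, c3, c4, c6}.
That is 5 commits.

5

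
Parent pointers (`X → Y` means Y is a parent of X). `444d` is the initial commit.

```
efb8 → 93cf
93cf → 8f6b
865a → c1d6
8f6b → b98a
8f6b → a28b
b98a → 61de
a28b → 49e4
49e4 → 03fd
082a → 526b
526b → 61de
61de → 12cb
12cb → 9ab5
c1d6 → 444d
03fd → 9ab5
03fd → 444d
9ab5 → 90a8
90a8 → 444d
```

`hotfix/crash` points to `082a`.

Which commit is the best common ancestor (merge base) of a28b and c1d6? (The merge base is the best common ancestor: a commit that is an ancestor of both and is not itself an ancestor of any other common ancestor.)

444d

Ancestors of a28b: {03fd, 444d, 49e4, 90a8, 9ab5, a28b}.
Ancestors of c1d6: {444d, c1d6}.
Common ancestors: {444d}.
The only common ancestor is 444d, so it is the merge base.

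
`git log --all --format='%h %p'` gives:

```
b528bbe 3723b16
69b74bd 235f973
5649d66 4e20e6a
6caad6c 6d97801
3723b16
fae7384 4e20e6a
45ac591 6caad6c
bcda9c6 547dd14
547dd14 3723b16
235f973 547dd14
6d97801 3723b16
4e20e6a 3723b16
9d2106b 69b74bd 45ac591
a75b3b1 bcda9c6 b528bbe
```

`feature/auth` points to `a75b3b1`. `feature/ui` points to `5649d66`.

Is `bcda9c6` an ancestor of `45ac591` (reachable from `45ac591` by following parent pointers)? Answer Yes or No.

No

Ancestors of 45ac591: {3723b16, 45ac591, 6caad6c, 6d97801}.
bcda9c6 is not in that set, so it is not an ancestor of 45ac591.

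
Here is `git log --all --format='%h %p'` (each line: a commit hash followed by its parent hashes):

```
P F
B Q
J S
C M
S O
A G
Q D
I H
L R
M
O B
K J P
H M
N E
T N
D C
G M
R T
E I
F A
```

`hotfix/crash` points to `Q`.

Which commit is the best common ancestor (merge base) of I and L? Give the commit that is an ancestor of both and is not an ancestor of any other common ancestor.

Ancestors of I: {H, I, M}.
Ancestors of L: {E, H, I, L, M, N, R, T}.
Common ancestors: {H, I, M}.
Among these, I is not an ancestor of any other common ancestor — it is the merge base.

I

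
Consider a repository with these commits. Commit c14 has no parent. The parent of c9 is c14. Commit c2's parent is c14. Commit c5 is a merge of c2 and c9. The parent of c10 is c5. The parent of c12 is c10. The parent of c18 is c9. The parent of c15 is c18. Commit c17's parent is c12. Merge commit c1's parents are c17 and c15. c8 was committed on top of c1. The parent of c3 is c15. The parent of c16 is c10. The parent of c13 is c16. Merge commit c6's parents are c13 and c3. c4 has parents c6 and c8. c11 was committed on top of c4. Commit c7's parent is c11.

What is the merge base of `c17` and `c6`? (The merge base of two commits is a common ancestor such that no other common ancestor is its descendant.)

Ancestors of c17: {c10, c12, c14, c17, c2, c5, c9}.
Ancestors of c6: {c10, c13, c14, c15, c16, c18, c2, c3, c5, c6, c9}.
Common ancestors: {c10, c14, c2, c5, c9}.
Among these, c10 is not an ancestor of any other common ancestor — it is the merge base.

c10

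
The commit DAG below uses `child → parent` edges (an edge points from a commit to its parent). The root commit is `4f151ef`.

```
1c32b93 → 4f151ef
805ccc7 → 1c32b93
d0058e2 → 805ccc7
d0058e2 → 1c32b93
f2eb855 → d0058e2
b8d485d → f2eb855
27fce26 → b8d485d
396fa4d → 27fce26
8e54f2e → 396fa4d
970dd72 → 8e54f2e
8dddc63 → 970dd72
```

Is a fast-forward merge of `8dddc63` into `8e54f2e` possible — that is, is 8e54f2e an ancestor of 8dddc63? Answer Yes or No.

Yes

A fast-forward from 8e54f2e to 8dddc63 is possible iff 8e54f2e is an ancestor of 8dddc63.
Ancestors of 8dddc63: {1c32b93, 27fce26, 396fa4d, 4f151ef, 805ccc7, 8dddc63, 8e54f2e, 970dd72, b8d485d, d0058e2, f2eb855}.
8e54f2e is among them, so fast-forward is possible.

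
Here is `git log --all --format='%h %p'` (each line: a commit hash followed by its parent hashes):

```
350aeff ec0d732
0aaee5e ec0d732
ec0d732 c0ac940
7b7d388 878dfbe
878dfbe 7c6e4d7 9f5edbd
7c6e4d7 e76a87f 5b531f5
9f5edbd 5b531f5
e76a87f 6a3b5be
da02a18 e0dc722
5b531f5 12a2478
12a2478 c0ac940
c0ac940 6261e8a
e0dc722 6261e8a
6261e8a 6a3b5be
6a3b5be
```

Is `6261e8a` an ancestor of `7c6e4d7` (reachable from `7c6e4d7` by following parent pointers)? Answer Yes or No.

Ancestors of 7c6e4d7 (commits reachable by following parents): {12a2478, 5b531f5, 6261e8a, 6a3b5be, 7c6e4d7, c0ac940, e76a87f}.
6261e8a is in that set, so it is an ancestor of 7c6e4d7.

Yes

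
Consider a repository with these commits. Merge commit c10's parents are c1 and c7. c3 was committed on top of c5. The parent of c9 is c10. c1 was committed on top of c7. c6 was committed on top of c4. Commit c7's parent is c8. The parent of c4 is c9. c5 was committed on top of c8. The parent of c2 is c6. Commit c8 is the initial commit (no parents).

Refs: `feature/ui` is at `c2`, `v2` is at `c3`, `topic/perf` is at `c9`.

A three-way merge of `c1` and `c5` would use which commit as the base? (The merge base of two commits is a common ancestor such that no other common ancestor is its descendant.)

c8

Ancestors of c1: {c1, c7, c8}.
Ancestors of c5: {c5, c8}.
Common ancestors: {c8}.
The only common ancestor is c8, so it is the merge base.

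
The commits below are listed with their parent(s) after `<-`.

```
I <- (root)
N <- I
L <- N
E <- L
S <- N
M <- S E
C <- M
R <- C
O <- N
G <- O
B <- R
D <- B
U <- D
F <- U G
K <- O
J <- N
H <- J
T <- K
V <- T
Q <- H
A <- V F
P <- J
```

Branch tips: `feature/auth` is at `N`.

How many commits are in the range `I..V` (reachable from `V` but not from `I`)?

5

Reachable from V: {I, K, N, O, T, V}.
Reachable from I: {I}.
In V's history but not I's: {K, N, O, T, V} — 5 commits.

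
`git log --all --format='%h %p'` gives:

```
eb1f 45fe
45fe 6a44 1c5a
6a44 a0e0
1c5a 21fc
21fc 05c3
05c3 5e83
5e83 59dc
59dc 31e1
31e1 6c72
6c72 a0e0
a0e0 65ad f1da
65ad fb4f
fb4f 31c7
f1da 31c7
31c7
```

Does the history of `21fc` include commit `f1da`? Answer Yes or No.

Yes

Ancestors of 21fc (commits reachable by following parents): {05c3, 21fc, 31c7, 31e1, 59dc, 5e83, 65ad, 6c72, a0e0, f1da, fb4f}.
f1da is in that set, so it is an ancestor of 21fc.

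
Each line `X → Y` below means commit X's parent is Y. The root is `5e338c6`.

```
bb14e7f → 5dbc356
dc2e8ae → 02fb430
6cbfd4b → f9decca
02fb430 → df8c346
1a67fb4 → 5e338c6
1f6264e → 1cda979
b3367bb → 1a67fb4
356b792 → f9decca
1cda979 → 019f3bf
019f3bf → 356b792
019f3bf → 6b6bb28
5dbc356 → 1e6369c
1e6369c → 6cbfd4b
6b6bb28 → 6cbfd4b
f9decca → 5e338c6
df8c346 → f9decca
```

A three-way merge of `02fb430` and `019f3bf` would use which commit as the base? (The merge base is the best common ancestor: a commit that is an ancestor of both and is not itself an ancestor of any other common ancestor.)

Ancestors of 02fb430: {02fb430, 5e338c6, df8c346, f9decca}.
Ancestors of 019f3bf: {019f3bf, 356b792, 5e338c6, 6b6bb28, 6cbfd4b, f9decca}.
Common ancestors: {5e338c6, f9decca}.
Among these, f9decca is not an ancestor of any other common ancestor — it is the merge base.

f9decca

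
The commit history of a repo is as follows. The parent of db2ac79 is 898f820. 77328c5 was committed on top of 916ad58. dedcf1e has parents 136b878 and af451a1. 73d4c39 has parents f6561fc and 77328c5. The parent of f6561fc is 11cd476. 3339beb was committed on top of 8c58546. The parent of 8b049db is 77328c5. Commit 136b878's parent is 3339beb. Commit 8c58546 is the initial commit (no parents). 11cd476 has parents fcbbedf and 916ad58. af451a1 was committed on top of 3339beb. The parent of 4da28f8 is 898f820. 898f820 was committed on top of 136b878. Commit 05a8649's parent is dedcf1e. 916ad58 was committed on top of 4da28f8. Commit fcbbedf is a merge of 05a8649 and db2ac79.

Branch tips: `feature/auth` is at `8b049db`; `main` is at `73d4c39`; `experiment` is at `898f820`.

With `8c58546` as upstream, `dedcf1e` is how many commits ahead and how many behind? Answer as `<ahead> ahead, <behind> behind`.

Reachable from dedcf1e: {136b878, 3339beb, 8c58546, af451a1, dedcf1e}.
Reachable from 8c58546: {8c58546}.
Only in dedcf1e's history (ahead): {136b878, 3339beb, af451a1, dedcf1e} — 4.
Only in 8c58546's history (behind): {} — 0.

4 ahead, 0 behind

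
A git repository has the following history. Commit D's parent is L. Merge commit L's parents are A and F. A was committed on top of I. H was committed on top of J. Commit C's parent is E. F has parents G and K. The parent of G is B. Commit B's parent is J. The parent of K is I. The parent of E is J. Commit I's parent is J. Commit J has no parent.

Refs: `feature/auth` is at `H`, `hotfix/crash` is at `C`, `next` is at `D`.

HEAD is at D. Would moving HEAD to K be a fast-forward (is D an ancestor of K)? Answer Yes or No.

No

A fast-forward from D to K is possible iff D is an ancestor of K.
Ancestors of K: {I, J, K}.
D is not among them, so fast-forward is not possible.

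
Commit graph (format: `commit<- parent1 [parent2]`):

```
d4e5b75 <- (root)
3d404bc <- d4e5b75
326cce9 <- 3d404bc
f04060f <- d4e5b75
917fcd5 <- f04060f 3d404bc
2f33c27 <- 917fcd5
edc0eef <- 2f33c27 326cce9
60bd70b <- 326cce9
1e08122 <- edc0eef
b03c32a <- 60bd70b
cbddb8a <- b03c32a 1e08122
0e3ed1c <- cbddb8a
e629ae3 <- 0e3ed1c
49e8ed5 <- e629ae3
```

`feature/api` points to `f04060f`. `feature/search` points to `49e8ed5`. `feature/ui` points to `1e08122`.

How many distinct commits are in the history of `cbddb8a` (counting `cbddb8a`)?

Walking parent pointers from cbddb8a: reachable set = {1e08122, 2f33c27, 326cce9, 3d404bc, 60bd70b, 917fcd5, b03c32a, cbddb8a, d4e5b75, edc0eef, f04060f}.
That is 11 commits.

11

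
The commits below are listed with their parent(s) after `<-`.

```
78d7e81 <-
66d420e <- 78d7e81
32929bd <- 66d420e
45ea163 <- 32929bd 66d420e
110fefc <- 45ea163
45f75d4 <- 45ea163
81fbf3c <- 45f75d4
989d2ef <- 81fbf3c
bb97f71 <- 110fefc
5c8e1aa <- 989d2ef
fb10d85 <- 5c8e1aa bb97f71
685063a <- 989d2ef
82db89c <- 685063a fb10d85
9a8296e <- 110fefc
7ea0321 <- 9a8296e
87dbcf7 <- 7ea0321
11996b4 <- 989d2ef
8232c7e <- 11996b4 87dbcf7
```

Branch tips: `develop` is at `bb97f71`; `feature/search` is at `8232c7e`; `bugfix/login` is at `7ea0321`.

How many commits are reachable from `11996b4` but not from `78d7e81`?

Reachable from 11996b4: {11996b4, 32929bd, 45ea163, 45f75d4, 66d420e, 78d7e81, 81fbf3c, 989d2ef}.
Reachable from 78d7e81: {78d7e81}.
In 11996b4's history but not 78d7e81's: {11996b4, 32929bd, 45ea163, 45f75d4, 66d420e, 81fbf3c, 989d2ef} — 7 commits.

7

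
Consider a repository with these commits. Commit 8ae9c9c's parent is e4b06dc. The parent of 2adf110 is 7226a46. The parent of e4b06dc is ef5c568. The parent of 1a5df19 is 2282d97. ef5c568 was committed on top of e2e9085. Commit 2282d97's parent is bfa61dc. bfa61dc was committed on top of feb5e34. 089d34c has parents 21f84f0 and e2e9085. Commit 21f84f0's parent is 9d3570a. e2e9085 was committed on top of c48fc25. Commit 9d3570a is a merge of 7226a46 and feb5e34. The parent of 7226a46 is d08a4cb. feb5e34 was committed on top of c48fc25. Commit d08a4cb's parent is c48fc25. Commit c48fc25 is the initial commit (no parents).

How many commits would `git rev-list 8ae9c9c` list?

5

Walking parent pointers from 8ae9c9c: reachable set = {8ae9c9c, c48fc25, e2e9085, e4b06dc, ef5c568}.
That is 5 commits.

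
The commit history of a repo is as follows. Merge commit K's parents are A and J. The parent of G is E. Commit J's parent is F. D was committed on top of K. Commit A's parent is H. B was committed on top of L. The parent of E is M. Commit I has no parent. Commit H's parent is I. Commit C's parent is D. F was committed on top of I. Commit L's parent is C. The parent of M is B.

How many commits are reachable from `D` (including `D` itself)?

7

Walking parent pointers from D: reachable set = {A, D, F, H, I, J, K}.
That is 7 commits.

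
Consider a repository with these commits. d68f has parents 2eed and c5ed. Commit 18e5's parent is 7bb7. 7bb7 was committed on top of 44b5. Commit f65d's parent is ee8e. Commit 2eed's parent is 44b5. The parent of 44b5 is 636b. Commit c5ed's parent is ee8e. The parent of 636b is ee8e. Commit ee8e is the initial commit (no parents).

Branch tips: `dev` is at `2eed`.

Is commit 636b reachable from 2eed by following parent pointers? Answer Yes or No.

Yes

Ancestors of 2eed (commits reachable by following parents): {2eed, 44b5, 636b, ee8e}.
636b is in that set, so it is an ancestor of 2eed.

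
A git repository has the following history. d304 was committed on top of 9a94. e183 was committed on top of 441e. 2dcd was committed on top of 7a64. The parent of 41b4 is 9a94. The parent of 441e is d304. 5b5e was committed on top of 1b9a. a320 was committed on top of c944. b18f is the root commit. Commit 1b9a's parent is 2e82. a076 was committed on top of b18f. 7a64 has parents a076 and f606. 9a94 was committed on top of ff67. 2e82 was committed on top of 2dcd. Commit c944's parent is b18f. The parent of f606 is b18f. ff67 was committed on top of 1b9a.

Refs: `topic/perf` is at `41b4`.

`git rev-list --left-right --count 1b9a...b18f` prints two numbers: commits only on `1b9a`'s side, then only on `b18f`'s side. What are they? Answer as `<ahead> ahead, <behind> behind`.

Reachable from 1b9a: {1b9a, 2dcd, 2e82, 7a64, a076, b18f, f606}.
Reachable from b18f: {b18f}.
Only in 1b9a's history (ahead): {1b9a, 2dcd, 2e82, 7a64, a076, f606} — 6.
Only in b18f's history (behind): {} — 0.

6 ahead, 0 behind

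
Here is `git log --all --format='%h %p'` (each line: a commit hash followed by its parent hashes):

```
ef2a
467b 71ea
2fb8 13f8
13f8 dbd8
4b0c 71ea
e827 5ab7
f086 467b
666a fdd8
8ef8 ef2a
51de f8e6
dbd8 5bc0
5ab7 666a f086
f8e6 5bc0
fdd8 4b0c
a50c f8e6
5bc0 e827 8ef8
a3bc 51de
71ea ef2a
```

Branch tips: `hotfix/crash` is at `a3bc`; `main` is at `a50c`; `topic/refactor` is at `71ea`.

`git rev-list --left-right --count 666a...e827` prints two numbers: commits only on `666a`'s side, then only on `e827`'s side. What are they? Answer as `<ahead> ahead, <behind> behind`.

Reachable from 666a: {4b0c, 666a, 71ea, ef2a, fdd8}.
Reachable from e827: {467b, 4b0c, 5ab7, 666a, 71ea, e827, ef2a, f086, fdd8}.
Only in 666a's history (ahead): {} — 0.
Only in e827's history (behind): {467b, 5ab7, e827, f086} — 4.

0 ahead, 4 behind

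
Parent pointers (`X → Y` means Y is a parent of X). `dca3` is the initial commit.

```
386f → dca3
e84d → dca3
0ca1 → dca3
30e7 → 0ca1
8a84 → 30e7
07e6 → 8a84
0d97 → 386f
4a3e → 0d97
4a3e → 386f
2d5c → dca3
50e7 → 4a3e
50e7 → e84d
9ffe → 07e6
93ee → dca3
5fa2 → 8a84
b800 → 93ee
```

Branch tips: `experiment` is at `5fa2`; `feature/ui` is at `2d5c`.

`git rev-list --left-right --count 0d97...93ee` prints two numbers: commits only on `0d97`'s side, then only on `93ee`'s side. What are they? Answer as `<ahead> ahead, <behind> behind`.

Reachable from 0d97: {0d97, 386f, dca3}.
Reachable from 93ee: {93ee, dca3}.
Only in 0d97's history (ahead): {0d97, 386f} — 2.
Only in 93ee's history (behind): {93ee} — 1.

2 ahead, 1 behind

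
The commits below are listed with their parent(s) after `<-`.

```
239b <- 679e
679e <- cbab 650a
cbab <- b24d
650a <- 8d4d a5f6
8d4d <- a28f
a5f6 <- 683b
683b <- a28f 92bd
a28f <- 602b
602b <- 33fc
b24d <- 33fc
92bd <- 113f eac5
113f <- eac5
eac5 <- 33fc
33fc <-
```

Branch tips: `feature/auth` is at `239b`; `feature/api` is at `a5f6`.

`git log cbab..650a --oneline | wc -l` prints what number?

9

Reachable from 650a: {113f, 33fc, 602b, 650a, 683b, 8d4d, 92bd, a28f, a5f6, eac5}.
Reachable from cbab: {33fc, b24d, cbab}.
In 650a's history but not cbab's: {113f, 602b, 650a, 683b, 8d4d, 92bd, a28f, a5f6, eac5} — 9 commits.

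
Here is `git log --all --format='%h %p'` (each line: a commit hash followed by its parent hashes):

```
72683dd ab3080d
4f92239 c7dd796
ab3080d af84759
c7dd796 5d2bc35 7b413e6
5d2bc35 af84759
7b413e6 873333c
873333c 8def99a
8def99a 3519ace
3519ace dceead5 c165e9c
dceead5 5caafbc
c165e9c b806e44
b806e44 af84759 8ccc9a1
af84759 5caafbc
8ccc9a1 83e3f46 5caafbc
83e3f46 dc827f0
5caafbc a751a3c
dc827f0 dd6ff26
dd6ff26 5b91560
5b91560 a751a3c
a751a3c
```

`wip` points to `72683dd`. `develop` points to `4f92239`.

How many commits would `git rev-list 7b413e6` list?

Walking parent pointers from 7b413e6: reachable set = {3519ace, 5b91560, 5caafbc, 7b413e6, 83e3f46, 873333c, 8ccc9a1, 8def99a, a751a3c, af84759, b806e44, c165e9c, dc827f0, dceead5, dd6ff26}.
That is 15 commits.

15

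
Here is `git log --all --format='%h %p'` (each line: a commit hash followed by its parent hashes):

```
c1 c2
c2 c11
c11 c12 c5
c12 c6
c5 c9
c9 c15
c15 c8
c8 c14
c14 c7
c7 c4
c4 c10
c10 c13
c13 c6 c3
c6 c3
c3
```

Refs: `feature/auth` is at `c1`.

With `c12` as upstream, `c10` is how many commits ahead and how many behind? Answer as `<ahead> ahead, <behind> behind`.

2 ahead, 1 behind

Reachable from c10: {c10, c13, c3, c6}.
Reachable from c12: {c12, c3, c6}.
Only in c10's history (ahead): {c10, c13} — 2.
Only in c12's history (behind): {c12} — 1.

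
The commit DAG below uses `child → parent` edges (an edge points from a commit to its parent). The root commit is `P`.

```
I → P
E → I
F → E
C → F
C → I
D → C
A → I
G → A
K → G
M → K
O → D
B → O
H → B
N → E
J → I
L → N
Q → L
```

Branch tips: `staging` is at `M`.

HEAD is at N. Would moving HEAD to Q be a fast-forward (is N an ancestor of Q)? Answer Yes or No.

A fast-forward from N to Q is possible iff N is an ancestor of Q.
Ancestors of Q: {E, I, L, N, P, Q}.
N is among them, so fast-forward is possible.

Yes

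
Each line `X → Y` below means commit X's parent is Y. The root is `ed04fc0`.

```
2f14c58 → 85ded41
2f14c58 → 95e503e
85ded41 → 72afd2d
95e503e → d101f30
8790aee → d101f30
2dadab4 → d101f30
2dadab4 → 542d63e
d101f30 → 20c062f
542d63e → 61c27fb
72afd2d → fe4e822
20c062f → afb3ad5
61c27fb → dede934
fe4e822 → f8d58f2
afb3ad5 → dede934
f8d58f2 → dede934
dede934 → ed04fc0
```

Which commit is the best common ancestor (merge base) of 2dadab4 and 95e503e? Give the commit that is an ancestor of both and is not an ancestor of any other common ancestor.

Ancestors of 2dadab4: {20c062f, 2dadab4, 542d63e, 61c27fb, afb3ad5, d101f30, dede934, ed04fc0}.
Ancestors of 95e503e: {20c062f, 95e503e, afb3ad5, d101f30, dede934, ed04fc0}.
Common ancestors: {20c062f, afb3ad5, d101f30, dede934, ed04fc0}.
Among these, d101f30 is not an ancestor of any other common ancestor — it is the merge base.

d101f30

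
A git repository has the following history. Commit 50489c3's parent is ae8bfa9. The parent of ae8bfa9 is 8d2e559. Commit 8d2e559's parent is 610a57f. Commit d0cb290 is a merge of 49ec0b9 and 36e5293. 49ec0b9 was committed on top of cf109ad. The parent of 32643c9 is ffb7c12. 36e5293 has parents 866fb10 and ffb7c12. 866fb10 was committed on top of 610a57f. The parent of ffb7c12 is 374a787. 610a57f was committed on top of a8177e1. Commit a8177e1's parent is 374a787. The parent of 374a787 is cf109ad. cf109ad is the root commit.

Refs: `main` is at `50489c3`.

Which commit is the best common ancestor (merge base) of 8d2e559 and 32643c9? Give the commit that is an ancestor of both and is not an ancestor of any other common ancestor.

Ancestors of 8d2e559: {374a787, 610a57f, 8d2e559, a8177e1, cf109ad}.
Ancestors of 32643c9: {32643c9, 374a787, cf109ad, ffb7c12}.
Common ancestors: {374a787, cf109ad}.
Among these, 374a787 is not an ancestor of any other common ancestor — it is the merge base.

374a787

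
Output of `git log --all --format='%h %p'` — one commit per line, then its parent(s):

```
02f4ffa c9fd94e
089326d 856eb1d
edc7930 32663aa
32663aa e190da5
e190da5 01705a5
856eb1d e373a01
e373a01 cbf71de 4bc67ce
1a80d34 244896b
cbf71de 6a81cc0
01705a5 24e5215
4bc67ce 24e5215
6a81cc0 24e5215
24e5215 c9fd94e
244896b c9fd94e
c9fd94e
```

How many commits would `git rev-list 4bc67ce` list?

3

Walking parent pointers from 4bc67ce: reachable set = {24e5215, 4bc67ce, c9fd94e}.
That is 3 commits.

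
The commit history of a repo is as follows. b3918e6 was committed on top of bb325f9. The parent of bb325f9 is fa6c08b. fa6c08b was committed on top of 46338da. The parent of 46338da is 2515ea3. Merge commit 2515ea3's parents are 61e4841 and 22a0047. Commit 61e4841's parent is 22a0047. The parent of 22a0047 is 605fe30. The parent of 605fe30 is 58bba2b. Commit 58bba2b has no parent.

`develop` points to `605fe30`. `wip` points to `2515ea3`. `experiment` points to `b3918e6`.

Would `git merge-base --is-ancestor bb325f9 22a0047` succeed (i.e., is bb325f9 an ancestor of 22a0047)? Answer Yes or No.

No

Ancestors of 22a0047: {22a0047, 58bba2b, 605fe30}.
bb325f9 is not in that set, so it is not an ancestor of 22a0047.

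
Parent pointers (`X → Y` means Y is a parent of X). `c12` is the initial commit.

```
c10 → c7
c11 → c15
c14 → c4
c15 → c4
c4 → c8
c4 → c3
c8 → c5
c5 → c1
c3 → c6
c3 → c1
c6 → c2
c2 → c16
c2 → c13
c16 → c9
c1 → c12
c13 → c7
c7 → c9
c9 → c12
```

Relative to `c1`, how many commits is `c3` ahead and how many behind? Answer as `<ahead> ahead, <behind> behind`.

Reachable from c3: {c1, c12, c13, c16, c2, c3, c6, c7, c9}.
Reachable from c1: {c1, c12}.
Only in c3's history (ahead): {c13, c16, c2, c3, c6, c7, c9} — 7.
Only in c1's history (behind): {} — 0.

7 ahead, 0 behind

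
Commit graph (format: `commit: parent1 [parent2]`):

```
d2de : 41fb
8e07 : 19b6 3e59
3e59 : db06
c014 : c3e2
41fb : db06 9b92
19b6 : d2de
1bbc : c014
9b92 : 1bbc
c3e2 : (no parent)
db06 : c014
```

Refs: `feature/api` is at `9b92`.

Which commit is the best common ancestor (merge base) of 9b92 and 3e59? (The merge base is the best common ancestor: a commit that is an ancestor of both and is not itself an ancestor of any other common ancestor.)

Ancestors of 9b92: {1bbc, 9b92, c014, c3e2}.
Ancestors of 3e59: {3e59, c014, c3e2, db06}.
Common ancestors: {c014, c3e2}.
Among these, c014 is not an ancestor of any other common ancestor — it is the merge base.

c014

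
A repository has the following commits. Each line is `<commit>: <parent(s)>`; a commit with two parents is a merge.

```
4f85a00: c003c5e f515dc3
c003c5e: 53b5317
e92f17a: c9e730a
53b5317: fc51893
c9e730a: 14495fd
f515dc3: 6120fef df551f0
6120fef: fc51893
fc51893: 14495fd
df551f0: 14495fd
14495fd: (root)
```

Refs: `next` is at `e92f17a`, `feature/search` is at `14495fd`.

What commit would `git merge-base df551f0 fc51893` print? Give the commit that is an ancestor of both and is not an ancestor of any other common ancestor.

14495fd

Ancestors of df551f0: {14495fd, df551f0}.
Ancestors of fc51893: {14495fd, fc51893}.
Common ancestors: {14495fd}.
The only common ancestor is 14495fd, so it is the merge base.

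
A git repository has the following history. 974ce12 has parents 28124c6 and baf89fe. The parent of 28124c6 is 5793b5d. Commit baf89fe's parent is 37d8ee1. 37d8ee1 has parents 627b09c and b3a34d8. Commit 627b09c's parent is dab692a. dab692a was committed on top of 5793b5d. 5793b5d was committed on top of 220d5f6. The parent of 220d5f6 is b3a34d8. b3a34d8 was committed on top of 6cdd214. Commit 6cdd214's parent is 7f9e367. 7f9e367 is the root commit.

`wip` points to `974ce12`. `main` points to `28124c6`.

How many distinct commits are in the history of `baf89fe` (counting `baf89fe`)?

9

Walking parent pointers from baf89fe: reachable set = {220d5f6, 37d8ee1, 5793b5d, 627b09c, 6cdd214, 7f9e367, b3a34d8, baf89fe, dab692a}.
That is 9 commits.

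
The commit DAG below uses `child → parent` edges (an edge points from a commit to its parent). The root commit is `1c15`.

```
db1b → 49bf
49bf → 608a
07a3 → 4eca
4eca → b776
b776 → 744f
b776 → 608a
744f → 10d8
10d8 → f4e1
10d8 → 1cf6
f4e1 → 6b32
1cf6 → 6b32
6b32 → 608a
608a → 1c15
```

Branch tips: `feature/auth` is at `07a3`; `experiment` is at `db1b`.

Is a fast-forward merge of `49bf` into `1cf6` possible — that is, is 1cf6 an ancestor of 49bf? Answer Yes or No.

A fast-forward from 1cf6 to 49bf is possible iff 1cf6 is an ancestor of 49bf.
Ancestors of 49bf: {1c15, 49bf, 608a}.
1cf6 is not among them, so fast-forward is not possible.

No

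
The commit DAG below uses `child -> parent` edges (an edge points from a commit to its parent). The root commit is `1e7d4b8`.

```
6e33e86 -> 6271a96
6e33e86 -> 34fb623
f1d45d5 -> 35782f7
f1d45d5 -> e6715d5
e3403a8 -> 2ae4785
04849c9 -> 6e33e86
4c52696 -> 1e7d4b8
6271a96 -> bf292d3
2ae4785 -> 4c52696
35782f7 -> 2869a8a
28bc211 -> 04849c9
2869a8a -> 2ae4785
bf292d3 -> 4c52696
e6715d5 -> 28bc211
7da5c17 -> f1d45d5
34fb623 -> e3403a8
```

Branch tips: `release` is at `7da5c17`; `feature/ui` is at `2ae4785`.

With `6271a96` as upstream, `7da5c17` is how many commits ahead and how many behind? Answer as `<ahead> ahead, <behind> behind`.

Reachable from 7da5c17: {04849c9, 1e7d4b8, 2869a8a, 28bc211, 2ae4785, 34fb623, 35782f7, 4c52696, 6271a96, 6e33e86, 7da5c17, bf292d3, e3403a8, e6715d5, f1d45d5}.
Reachable from 6271a96: {1e7d4b8, 4c52696, 6271a96, bf292d3}.
Only in 7da5c17's history (ahead): {04849c9, 2869a8a, 28bc211, 2ae4785, 34fb623, 35782f7, 6e33e86, 7da5c17, e3403a8, e6715d5, f1d45d5} — 11.
Only in 6271a96's history (behind): {} — 0.

11 ahead, 0 behind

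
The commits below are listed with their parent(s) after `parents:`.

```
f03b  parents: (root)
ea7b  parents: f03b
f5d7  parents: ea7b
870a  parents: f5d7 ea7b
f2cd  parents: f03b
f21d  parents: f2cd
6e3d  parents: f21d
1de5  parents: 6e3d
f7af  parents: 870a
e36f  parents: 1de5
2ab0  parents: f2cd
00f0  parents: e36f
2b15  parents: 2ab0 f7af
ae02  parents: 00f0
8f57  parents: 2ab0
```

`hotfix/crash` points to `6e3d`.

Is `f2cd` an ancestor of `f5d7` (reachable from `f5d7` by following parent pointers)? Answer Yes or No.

Ancestors of f5d7: {ea7b, f03b, f5d7}.
f2cd is not in that set, so it is not an ancestor of f5d7.

No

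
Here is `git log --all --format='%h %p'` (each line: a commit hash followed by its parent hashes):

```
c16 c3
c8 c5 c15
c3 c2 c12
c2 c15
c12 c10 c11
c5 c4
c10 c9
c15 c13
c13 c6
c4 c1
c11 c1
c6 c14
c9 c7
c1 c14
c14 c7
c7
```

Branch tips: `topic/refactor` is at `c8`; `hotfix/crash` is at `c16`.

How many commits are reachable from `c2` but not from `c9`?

5

Reachable from c2: {c13, c14, c15, c2, c6, c7}.
Reachable from c9: {c7, c9}.
In c2's history but not c9's: {c13, c14, c15, c2, c6} — 5 commits.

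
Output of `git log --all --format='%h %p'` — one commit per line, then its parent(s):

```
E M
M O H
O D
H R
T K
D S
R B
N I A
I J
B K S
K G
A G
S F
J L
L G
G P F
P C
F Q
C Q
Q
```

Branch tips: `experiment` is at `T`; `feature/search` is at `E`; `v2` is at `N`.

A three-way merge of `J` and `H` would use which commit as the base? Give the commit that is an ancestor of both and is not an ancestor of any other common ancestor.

G

Ancestors of J: {C, F, G, J, L, P, Q}.
Ancestors of H: {B, C, F, G, H, K, P, Q, R, S}.
Common ancestors: {C, F, G, P, Q}.
Among these, G is not an ancestor of any other common ancestor — it is the merge base.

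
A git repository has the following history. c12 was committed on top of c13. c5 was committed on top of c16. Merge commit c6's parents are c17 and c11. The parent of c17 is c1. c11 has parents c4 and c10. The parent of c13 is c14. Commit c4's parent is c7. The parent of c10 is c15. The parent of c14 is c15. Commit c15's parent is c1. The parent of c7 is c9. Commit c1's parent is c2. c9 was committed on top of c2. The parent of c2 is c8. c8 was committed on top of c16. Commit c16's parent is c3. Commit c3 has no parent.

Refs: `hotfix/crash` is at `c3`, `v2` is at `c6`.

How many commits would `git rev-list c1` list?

5

Walking parent pointers from c1: reachable set = {c1, c16, c2, c3, c8}.
That is 5 commits.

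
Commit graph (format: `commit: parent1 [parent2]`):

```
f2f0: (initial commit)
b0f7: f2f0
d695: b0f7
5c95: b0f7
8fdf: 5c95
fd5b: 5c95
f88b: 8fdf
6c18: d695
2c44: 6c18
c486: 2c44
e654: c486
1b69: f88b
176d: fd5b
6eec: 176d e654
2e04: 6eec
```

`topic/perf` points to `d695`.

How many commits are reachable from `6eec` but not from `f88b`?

Reachable from 6eec: {176d, 2c44, 5c95, 6c18, 6eec, b0f7, c486, d695, e654, f2f0, fd5b}.
Reachable from f88b: {5c95, 8fdf, b0f7, f2f0, f88b}.
In 6eec's history but not f88b's: {176d, 2c44, 6c18, 6eec, c486, d695, e654, fd5b} — 8 commits.

8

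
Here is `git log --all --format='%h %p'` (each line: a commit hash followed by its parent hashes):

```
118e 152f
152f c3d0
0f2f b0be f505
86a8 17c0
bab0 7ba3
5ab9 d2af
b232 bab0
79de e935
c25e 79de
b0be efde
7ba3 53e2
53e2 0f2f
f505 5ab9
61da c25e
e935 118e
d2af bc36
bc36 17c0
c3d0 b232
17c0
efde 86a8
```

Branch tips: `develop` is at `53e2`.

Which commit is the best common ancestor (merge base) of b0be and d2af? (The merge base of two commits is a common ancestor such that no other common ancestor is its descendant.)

Ancestors of b0be: {17c0, 86a8, b0be, efde}.
Ancestors of d2af: {17c0, bc36, d2af}.
Common ancestors: {17c0}.
The only common ancestor is 17c0, so it is the merge base.

17c0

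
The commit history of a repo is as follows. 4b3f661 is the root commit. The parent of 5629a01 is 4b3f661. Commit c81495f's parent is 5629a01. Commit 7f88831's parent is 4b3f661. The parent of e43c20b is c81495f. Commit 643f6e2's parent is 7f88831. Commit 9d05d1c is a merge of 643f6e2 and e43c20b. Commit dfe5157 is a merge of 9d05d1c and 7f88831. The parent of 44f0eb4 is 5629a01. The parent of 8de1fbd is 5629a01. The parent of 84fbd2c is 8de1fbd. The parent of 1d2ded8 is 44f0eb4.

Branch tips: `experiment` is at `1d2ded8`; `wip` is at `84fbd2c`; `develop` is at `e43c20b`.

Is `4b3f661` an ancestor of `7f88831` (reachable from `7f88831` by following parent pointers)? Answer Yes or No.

Yes

Ancestors of 7f88831 (commits reachable by following parents): {4b3f661, 7f88831}.
4b3f661 is in that set, so it is an ancestor of 7f88831.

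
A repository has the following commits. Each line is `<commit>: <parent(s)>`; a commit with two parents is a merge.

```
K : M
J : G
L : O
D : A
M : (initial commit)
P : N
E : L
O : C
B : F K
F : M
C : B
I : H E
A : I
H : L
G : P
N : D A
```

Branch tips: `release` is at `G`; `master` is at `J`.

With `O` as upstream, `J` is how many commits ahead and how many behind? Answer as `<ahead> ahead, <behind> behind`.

10 ahead, 0 behind

Reachable from J: {A, B, C, D, E, F, G, H, I, J, K, L, M, N, O, P}.
Reachable from O: {B, C, F, K, M, O}.
Only in J's history (ahead): {A, D, E, G, H, I, J, L, N, P} — 10.
Only in O's history (behind): {} — 0.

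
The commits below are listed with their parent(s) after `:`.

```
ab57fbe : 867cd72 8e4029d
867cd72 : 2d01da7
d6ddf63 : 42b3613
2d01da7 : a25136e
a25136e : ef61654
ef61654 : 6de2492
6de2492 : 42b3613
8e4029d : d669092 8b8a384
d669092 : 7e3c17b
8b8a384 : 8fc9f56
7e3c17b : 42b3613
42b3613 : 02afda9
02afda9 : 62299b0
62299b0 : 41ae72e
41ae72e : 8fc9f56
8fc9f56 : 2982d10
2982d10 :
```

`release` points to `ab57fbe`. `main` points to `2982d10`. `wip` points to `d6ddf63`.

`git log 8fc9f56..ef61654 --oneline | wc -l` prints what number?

Reachable from ef61654: {02afda9, 2982d10, 41ae72e, 42b3613, 62299b0, 6de2492, 8fc9f56, ef61654}.
Reachable from 8fc9f56: {2982d10, 8fc9f56}.
In ef61654's history but not 8fc9f56's: {02afda9, 41ae72e, 42b3613, 62299b0, 6de2492, ef61654} — 6 commits.

6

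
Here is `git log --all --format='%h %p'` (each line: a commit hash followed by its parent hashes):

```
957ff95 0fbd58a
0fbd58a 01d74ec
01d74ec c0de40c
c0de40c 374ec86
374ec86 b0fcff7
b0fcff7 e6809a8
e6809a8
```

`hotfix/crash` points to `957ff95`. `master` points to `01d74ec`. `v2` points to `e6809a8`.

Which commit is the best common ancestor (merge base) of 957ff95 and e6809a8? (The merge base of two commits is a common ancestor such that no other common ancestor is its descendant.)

e6809a8

Ancestors of 957ff95: {01d74ec, 0fbd58a, 374ec86, 957ff95, b0fcff7, c0de40c, e6809a8}.
Ancestors of e6809a8: {e6809a8}.
Common ancestors: {e6809a8}.
The only common ancestor is e6809a8, so it is the merge base.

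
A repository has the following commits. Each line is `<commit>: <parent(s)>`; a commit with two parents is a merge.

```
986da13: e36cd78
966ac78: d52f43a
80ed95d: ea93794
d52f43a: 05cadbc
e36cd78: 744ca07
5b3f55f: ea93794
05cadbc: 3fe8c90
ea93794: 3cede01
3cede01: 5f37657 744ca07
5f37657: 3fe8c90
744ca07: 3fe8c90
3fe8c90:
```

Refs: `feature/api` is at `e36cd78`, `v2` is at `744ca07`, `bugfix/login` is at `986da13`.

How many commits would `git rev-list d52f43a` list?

Walking parent pointers from d52f43a: reachable set = {05cadbc, 3fe8c90, d52f43a}.
That is 3 commits.

3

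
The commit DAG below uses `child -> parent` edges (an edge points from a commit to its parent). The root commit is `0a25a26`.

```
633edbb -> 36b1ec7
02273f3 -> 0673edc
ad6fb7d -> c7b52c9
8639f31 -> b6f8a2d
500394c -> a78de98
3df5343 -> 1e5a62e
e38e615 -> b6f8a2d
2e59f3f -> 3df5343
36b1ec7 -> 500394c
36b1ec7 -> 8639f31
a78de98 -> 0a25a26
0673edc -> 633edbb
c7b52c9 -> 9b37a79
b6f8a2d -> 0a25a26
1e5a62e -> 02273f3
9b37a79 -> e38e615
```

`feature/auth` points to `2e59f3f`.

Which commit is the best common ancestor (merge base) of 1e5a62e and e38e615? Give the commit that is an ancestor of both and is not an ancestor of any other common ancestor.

b6f8a2d

Ancestors of 1e5a62e: {02273f3, 0673edc, 0a25a26, 1e5a62e, 36b1ec7, 500394c, 633edbb, 8639f31, a78de98, b6f8a2d}.
Ancestors of e38e615: {0a25a26, b6f8a2d, e38e615}.
Common ancestors: {0a25a26, b6f8a2d}.
Among these, b6f8a2d is not an ancestor of any other common ancestor — it is the merge base.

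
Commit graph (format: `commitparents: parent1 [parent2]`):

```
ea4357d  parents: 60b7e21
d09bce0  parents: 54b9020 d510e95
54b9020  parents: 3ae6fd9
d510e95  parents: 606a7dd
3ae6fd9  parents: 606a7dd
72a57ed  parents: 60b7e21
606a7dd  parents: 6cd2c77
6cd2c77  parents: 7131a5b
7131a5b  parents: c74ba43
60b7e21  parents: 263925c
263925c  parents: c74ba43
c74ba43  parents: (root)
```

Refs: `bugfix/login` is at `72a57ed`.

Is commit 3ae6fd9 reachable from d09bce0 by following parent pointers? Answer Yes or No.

Ancestors of d09bce0 (commits reachable by following parents): {3ae6fd9, 54b9020, 606a7dd, 6cd2c77, 7131a5b, c74ba43, d09bce0, d510e95}.
3ae6fd9 is in that set, so it is an ancestor of d09bce0.

Yes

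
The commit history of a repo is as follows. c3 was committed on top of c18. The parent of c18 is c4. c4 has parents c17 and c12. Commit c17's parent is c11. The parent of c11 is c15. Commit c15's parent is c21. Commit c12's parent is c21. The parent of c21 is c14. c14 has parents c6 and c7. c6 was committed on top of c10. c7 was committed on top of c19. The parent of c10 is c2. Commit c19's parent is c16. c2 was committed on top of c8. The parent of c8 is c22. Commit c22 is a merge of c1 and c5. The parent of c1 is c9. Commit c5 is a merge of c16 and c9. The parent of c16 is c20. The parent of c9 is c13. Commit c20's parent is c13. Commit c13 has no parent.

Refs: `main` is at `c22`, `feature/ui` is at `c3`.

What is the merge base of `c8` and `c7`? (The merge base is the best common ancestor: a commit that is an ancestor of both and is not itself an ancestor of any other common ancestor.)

c16

Ancestors of c8: {c1, c13, c16, c20, c22, c5, c8, c9}.
Ancestors of c7: {c13, c16, c19, c20, c7}.
Common ancestors: {c13, c16, c20}.
Among these, c16 is not an ancestor of any other common ancestor — it is the merge base.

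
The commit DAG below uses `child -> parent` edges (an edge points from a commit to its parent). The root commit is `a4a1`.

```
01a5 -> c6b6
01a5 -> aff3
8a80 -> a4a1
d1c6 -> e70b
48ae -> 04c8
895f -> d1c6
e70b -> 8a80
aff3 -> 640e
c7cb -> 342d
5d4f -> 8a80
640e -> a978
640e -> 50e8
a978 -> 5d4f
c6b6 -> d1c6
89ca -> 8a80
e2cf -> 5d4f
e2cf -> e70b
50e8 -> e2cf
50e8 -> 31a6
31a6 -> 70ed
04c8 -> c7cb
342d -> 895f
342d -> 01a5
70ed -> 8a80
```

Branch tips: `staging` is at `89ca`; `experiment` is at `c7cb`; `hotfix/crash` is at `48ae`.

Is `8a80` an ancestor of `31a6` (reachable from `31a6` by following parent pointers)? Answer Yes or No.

Ancestors of 31a6 (commits reachable by following parents): {31a6, 70ed, 8a80, a4a1}.
8a80 is in that set, so it is an ancestor of 31a6.

Yes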